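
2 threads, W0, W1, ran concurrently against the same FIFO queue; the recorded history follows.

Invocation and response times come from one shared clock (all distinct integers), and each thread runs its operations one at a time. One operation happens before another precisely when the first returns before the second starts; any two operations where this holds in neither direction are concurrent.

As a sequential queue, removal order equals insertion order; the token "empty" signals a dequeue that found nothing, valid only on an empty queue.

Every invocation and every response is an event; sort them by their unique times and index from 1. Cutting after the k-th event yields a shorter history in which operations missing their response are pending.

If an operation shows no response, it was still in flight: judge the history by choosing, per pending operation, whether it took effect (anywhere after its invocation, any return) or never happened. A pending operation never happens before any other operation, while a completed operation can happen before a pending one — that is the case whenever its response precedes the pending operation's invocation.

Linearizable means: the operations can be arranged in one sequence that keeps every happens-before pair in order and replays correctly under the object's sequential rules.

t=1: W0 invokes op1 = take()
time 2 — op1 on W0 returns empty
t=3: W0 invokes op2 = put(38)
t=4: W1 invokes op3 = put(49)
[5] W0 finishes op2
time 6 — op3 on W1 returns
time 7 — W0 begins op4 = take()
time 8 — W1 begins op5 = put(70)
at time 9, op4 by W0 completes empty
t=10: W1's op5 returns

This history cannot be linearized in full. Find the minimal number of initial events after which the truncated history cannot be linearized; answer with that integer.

events 1..8 are still linearizable — one witness is op1, op2, op3:
step 1: op1 take() → empty — queue <>
step 2: op2 put(38) — queue <38>
step 3: op3 put(49) — queue <38,49>
at event 9 (op4's time-9 response) nothing linearizes any more
completion choices over the 1 pending operation (op5) were checked; none helps
sample order op1, op2, op3, op4 (pending dropped) stalls at step 4 — op4 take() → empty has no legal effect
sample order op1, op3, op2, op4 (pending dropped) stalls at step 4 — op4 take() → empty has no legal effect

9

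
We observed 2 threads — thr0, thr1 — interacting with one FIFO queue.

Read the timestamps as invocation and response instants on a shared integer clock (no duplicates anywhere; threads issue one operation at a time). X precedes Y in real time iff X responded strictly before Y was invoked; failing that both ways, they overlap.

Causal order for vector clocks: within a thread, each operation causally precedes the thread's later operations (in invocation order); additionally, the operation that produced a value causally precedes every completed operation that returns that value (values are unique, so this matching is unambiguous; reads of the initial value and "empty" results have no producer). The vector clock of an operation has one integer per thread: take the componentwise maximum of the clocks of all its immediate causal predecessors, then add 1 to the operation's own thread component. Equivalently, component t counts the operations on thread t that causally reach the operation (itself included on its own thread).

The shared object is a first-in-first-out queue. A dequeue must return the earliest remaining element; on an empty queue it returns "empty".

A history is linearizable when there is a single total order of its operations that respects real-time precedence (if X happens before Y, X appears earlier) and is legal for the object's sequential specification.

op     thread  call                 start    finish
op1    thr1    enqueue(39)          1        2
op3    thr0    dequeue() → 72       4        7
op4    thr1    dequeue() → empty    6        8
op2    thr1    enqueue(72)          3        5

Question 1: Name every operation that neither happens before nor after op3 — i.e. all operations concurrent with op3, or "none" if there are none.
op2, op4

overlap test against op3 [4,7]: concurrent iff the interval meets 4..7
op1 [1,2]: before
op2 [3,5]: concurrent
op4 [6,8]: concurrent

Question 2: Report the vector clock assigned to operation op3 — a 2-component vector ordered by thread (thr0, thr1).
(1, 2)

invoked at 1, op1 has no predecessors; its own thr1 bump gives (0, 1)
merge at op2 (invoked 3): VC(op1)=(0, 1), own-thread bump on thr1 → (0, 2)
merge at op4 (invoked 6): VC(op2)=(0, 2), own-thread bump on thr1 → (0, 3)
merge at op3 (invoked 4): VC(op2)=(0, 2), own-thread bump on thr0 → (1, 2)
target: VC(op3) = (1, 2)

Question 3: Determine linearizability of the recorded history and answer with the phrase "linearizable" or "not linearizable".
not linearizable

the violation lands at event 8, op4's response at time 8: events 1..7 linearize, events 1..8 do not
the 4 completed operations admit 3 real-time orders; each fails the FIFO queue replay
sample order op1, op2, op3, op4 stalls at step 3 — op3 dequeue() → 72 has no legal effect
sample order op1, op2, op4, op3 stalls at step 3 — op4 dequeue() → empty has no legal effect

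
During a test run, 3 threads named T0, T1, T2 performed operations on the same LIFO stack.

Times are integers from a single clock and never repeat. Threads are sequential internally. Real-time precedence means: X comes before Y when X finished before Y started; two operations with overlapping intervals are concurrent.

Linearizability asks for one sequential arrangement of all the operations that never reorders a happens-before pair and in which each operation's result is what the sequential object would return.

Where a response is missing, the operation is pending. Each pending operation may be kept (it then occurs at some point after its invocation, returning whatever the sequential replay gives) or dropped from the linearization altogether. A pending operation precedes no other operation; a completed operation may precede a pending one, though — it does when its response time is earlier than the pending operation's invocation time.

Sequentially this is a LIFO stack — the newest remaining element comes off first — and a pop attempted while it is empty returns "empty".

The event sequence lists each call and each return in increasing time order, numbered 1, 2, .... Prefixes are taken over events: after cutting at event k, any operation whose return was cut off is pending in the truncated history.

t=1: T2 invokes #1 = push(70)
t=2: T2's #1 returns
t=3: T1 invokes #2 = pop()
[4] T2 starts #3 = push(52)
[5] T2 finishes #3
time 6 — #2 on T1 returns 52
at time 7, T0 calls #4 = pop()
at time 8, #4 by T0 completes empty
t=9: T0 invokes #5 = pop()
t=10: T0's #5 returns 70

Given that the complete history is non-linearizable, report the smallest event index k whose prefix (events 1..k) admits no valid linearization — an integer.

8

events 1..7 are linearizable; a witness order is #1, #3, #2:
after step 1 (#1 push(70)): stack <70>
after step 2 (#3 push(52)): stack <70,52>
after step 3 (#2 pop() → 52): stack <70>
event 8 — #4's response, time 8 — after it, nothing linearizes
one such order, #1, #2, #3, #4, breaks at step 2 where #2 pop() → 52 is illegal
one such order, #1, #3, #2, #4, breaks at step 4 where #4 pop() → empty is illegal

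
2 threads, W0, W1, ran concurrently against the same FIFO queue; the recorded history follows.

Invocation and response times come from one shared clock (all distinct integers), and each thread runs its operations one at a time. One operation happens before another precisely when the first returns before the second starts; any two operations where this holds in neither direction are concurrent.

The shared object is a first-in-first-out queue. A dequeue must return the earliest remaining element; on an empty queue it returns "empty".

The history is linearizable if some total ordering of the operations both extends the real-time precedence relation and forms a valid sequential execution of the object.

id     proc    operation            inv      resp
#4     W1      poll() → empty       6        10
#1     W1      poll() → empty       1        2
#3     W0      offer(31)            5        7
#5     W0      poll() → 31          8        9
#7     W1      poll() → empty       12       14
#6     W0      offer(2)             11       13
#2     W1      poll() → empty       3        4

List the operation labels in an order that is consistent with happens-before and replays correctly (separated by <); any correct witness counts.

step 1: #1 poll() → empty — queue <>
step 2: #2 poll() → empty — queue <>
step 3: #3 offer(31) — queue <31>
step 4: #5 poll() → 31 — queue <>
step 5: #4 poll() → empty — queue <>
step 6: #7 poll() → empty — queue <>
step 7: #6 offer(2) — queue <2>

#1 < #2 < #3 < #5 < #4 < #7 < #6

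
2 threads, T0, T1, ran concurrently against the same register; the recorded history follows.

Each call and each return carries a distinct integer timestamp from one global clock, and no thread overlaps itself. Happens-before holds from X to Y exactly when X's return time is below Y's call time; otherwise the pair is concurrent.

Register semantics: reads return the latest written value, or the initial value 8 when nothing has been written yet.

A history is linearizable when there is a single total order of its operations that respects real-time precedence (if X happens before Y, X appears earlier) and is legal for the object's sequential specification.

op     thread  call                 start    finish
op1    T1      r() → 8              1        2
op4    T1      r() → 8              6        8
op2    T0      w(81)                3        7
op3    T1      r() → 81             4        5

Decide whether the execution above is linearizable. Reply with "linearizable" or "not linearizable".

prefix check: 1..7 passes, 1..8 fails once op4's time-8 response joins
every one of the 3 real-time-consistent orders over 4 completed register ops fails the sequential spec
one such order, op1, op2, op3, op4, breaks at step 4 where op4 r() → 8 is illegal
one such order, op1, op3, op2, op4, breaks at step 2 where op3 r() → 81 is illegal

not linearizable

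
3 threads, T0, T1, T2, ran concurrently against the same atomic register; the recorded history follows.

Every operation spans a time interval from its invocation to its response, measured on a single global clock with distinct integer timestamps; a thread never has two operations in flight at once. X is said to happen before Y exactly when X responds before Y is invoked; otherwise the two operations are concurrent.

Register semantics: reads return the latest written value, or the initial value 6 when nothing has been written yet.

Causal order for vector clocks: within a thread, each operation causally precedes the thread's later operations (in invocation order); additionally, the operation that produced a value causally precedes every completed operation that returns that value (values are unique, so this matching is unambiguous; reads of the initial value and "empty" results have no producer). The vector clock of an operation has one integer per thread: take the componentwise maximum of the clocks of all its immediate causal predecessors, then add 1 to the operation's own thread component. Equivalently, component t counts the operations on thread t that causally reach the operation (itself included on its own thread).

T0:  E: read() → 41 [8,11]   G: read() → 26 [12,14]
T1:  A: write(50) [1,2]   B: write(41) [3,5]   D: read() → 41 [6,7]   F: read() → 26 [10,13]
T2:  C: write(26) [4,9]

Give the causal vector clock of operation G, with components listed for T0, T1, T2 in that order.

VC(C, invoked at 4): no causal predecessors; +1 on T2 → (0, 0, 1)
VC(A, invoked at 1): no causal predecessors; +1 on T1 → (0, 1, 0)
B, invoked 3, takes VC(A)=(0, 1, 0) under max, adds 1 for T1 → (0, 2, 0)
D, invoked 6, takes VC(B)=(0, 2, 0) under max, adds 1 for T1 → (0, 3, 0)
E, invoked 8, takes VC(B)=(0, 2, 0) under max, adds 1 for T0 → (1, 2, 0)
F, invoked 10, takes VC(C)=(0, 0, 1), VC(D)=(0, 3, 0) under max, adds 1 for T1 → (0, 4, 1)
G, invoked 12, takes VC(C)=(0, 0, 1), VC(E)=(1, 2, 0) under max, adds 1 for T0 → (2, 2, 1)
target: VC(G) = (2, 2, 1)

(2, 2, 1)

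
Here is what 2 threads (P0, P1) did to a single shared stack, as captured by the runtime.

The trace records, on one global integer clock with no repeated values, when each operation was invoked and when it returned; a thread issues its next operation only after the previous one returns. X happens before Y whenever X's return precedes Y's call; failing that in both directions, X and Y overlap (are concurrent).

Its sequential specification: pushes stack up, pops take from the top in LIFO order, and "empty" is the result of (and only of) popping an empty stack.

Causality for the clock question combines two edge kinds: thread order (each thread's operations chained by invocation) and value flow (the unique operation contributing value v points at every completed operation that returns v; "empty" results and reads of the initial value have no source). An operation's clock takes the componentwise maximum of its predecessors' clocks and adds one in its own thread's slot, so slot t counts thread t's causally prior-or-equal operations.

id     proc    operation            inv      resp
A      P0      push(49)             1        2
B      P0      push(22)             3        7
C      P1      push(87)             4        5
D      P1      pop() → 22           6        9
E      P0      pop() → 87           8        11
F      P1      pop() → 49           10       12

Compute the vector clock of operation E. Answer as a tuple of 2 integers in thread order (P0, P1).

no predecessors for C (invoked 4): P1 increments from zero → (0, 1)
no predecessors for A (invoked 1): P0 increments from zero → (1, 0)
VC(B, invoked at 3): max of VC(A)=(1, 0), then +1 on thread P0 → (2, 0)
VC(D, invoked at 6): max of VC(B)=(2, 0), VC(C)=(0, 1), then +1 on thread P1 → (2, 2)
VC(E, invoked at 8): max of VC(B)=(2, 0), VC(C)=(0, 1), then +1 on thread P0 → (3, 1)
VC(F, invoked at 10): max of VC(A)=(1, 0), VC(D)=(2, 2), then +1 on thread P1 → (2, 3)
target: VC(E) = (3, 1)

(3, 1)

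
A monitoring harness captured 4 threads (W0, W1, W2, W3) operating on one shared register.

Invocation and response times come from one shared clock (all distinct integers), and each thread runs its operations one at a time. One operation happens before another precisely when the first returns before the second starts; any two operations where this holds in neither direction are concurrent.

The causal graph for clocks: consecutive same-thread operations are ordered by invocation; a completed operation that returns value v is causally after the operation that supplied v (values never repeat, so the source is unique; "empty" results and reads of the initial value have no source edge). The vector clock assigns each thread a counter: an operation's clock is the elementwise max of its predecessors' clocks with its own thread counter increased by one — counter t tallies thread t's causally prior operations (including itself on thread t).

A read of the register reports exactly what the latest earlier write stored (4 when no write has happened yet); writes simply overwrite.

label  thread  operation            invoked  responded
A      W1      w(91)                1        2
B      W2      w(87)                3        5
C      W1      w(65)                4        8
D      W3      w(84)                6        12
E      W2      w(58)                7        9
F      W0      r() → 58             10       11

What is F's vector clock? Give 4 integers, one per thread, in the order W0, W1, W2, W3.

VC(D, invoked at 6): no causal predecessors; +1 on W3 → (0, 0, 0, 1)
VC(B, invoked at 3): no causal predecessors; +1 on W2 → (0, 0, 1, 0)
VC(A, invoked at 1): no causal predecessors; +1 on W1 → (0, 1, 0, 0)
VC(E, invoked at 7): max of VC(B)=(0, 0, 1, 0), then +1 on thread W2 → (0, 0, 2, 0)
VC(C, invoked at 4): max of VC(A)=(0, 1, 0, 0), then +1 on thread W1 → (0, 2, 0, 0)
VC(F, invoked at 10): max of VC(E)=(0, 0, 2, 0), then +1 on thread W0 → (1, 0, 2, 0)
target: VC(F) = (1, 0, 2, 0)

(1, 0, 2, 0)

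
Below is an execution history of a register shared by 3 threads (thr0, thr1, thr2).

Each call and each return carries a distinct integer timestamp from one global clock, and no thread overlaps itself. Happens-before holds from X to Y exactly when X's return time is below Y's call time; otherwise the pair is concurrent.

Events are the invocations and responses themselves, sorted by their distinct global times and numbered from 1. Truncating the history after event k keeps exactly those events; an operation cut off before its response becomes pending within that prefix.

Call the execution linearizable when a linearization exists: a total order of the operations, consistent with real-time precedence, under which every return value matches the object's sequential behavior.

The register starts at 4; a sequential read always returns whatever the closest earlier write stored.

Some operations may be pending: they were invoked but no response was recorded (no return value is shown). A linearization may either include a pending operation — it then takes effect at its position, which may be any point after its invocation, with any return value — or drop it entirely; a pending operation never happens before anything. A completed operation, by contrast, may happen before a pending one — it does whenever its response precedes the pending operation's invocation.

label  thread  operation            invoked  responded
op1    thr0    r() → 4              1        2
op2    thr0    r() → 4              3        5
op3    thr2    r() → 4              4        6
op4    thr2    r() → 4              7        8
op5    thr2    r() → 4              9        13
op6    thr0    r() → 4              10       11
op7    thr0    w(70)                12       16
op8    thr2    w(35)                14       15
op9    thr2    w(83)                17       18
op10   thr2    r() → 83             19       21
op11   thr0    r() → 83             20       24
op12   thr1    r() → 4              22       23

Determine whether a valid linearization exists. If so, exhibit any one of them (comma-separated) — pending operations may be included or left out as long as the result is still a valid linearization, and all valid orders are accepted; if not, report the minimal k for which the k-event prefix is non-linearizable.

not linearizable — minimal violating prefix: 23 events

prefix check: 1..22 passes, 1..23 fails once op12's time-23 response joins
11 completed operations, 10 real-time-consistent orders — every register replay fails
no escape via the 1 pending operation (op11): every completion choice fails
for example op1, op2, op3, op4, op5, op6, op7, op8, op9, op10, op12 (pending dropped) fails at step 11: op12 r() → 4 is not legal there
for example op1, op2, op3, op4, op5, op6, op8, op7, op9, op10, op12 (pending dropped) fails at step 11: op12 r() → 4 is not legal there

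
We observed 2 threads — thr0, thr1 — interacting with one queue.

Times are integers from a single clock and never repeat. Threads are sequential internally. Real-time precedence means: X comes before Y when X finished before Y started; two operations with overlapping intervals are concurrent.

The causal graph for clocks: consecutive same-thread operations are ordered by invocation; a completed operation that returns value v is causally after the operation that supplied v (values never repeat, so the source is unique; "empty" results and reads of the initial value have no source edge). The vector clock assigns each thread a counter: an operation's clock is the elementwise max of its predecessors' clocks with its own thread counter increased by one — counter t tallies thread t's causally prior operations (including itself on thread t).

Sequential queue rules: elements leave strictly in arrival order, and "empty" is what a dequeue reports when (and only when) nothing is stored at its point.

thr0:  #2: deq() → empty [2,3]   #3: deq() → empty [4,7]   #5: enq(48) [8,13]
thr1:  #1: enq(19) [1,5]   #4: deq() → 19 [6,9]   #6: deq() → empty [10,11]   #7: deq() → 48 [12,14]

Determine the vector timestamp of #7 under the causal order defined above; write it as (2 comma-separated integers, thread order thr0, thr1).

VC(#1, invoked at 1): no causal predecessors; +1 on thr1 → (0, 1)
VC(#2, invoked at 2): no causal predecessors; +1 on thr0 → (1, 0)
#4, invoked 6, takes VC(#1)=(0, 1) under max, adds 1 for thr1 → (0, 2)
#3, invoked 4, takes VC(#2)=(1, 0) under max, adds 1 for thr0 → (2, 0)
#6, invoked 10, takes VC(#4)=(0, 2) under max, adds 1 for thr1 → (0, 3)
#5, invoked 8, takes VC(#3)=(2, 0) under max, adds 1 for thr0 → (3, 0)
#7, invoked 12, takes VC(#5)=(3, 0), VC(#6)=(0, 3) under max, adds 1 for thr1 → (3, 4)
target: VC(#7) = (3, 4)

(3, 4)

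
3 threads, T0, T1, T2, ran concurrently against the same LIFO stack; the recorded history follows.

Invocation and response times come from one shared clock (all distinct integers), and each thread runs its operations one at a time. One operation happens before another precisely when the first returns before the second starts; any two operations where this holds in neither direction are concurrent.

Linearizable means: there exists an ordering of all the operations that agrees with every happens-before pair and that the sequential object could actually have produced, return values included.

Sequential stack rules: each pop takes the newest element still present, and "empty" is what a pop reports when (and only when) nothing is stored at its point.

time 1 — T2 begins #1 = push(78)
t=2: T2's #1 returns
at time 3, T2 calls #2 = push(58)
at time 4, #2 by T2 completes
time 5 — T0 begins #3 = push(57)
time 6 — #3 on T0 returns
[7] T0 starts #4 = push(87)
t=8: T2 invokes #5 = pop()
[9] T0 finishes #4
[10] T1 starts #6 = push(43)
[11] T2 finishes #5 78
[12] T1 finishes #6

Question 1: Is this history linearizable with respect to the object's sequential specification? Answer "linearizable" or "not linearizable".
cut after 10 events: linearizable; cut after 11 events (#5 responds, time 11): not linearizable
every one of the 2 real-time-consistent orders over 5 completed LIFO stack ops fails the sequential spec
including or dropping the 1 pending operation (#6) in any combination fails
sample order #1, #2, #3, #4, #5 (pending dropped) stalls at step 5 — #5 pop() → 78 has no legal effect
sample order #1, #2, #3, #5, #4 (pending dropped) stalls at step 4 — #5 pop() → 78 has no legal effect

not linearizable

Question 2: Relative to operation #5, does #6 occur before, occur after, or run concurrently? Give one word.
Answer: concurrent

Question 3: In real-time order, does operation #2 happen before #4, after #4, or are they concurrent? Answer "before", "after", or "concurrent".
Answer: before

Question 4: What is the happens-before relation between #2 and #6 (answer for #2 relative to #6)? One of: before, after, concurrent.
Answer: before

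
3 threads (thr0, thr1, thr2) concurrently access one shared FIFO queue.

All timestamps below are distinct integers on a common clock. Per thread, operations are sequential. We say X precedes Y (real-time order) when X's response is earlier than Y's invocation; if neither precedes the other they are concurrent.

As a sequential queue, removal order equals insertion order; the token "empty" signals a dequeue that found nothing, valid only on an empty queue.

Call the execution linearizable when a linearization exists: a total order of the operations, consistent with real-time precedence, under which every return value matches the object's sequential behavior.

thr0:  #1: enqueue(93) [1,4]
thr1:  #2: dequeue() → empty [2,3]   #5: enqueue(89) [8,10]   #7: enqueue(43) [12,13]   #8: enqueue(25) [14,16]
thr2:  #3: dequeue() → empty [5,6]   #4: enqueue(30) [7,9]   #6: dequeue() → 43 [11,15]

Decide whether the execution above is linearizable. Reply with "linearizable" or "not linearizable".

not linearizable

events 1..5 are fine; event 6 — the response of #3 at time 6 — makes the prefix non-linearizable
no legal order exists: 2 real-time-consistent candidates over 3 completed FIFO queue operations, all rejected
one such order, #1, #2, #3, breaks at step 2 where #2 dequeue() → empty is illegal
one such order, #2, #1, #3, breaks at step 3 where #3 dequeue() → empty is illegal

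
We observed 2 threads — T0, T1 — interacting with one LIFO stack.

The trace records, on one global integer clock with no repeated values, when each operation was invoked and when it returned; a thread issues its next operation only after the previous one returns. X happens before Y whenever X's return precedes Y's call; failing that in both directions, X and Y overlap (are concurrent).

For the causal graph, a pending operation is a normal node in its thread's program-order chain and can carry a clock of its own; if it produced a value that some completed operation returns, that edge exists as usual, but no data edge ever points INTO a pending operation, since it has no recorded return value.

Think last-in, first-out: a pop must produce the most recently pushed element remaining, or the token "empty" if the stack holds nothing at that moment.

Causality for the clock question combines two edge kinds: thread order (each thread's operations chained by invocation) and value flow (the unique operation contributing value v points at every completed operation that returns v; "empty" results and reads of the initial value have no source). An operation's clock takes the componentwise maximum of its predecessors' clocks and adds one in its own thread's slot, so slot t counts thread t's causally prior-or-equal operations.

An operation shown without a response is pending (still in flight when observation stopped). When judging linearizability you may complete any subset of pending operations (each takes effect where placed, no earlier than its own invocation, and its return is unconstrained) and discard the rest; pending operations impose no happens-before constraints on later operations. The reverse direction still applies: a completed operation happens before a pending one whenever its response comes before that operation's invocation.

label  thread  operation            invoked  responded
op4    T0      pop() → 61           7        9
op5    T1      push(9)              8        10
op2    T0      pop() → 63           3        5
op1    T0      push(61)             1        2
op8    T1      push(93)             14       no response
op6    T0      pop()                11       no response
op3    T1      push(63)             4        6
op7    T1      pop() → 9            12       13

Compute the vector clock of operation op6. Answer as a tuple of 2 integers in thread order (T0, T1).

(4, 1)

root op op3, invoked 4: fresh clock plus T1's own tick → (0, 1)
root op op1, invoked 1: fresh clock plus T0's own tick → (1, 0)
from VC(op3)=(0, 1), op5 (invoked 8) maxes components and bumps T1 → (0, 2)
from VC(op5)=(0, 2), op7 (invoked 12) maxes components and bumps T1 → (0, 3)
from VC(op1)=(1, 0), VC(op3)=(0, 1), op2 (invoked 3) maxes components and bumps T0 → (2, 1)
from VC(op7)=(0, 3), op8 (invoked 14) maxes components and bumps T1 → (0, 4)
from VC(op1)=(1, 0), VC(op2)=(2, 1), op4 (invoked 7) maxes components and bumps T0 → (3, 1)
from VC(op4)=(3, 1), op6 (invoked 11) maxes components and bumps T0 → (4, 1)
target: VC(op6) = (4, 1)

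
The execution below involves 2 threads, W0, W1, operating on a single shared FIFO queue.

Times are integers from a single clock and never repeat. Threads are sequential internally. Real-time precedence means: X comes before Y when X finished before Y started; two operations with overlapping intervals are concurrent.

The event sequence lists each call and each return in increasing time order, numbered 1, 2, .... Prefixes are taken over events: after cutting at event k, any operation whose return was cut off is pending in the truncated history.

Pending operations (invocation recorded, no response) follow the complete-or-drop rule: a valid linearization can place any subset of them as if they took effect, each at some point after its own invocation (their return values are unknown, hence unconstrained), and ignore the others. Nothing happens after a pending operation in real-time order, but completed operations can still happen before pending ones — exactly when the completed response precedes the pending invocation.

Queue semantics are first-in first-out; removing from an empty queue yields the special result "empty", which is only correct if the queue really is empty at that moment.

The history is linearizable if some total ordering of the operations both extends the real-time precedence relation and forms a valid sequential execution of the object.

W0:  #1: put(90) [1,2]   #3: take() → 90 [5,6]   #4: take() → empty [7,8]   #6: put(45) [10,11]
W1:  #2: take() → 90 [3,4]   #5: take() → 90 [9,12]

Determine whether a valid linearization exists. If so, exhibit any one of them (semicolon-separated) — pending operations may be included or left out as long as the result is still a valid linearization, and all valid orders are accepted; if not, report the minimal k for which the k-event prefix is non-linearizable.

through event 5 a valid linearization exists; event 6 (#3 responding at time 6) ends that
one real-time candidate order over the 3 completed operations — the FIFO queue replay rejects it
sample order #1, #2, #3 stalls at step 3 — #3 take() → 90 has no legal effect

not linearizable — minimal violating prefix: 6 events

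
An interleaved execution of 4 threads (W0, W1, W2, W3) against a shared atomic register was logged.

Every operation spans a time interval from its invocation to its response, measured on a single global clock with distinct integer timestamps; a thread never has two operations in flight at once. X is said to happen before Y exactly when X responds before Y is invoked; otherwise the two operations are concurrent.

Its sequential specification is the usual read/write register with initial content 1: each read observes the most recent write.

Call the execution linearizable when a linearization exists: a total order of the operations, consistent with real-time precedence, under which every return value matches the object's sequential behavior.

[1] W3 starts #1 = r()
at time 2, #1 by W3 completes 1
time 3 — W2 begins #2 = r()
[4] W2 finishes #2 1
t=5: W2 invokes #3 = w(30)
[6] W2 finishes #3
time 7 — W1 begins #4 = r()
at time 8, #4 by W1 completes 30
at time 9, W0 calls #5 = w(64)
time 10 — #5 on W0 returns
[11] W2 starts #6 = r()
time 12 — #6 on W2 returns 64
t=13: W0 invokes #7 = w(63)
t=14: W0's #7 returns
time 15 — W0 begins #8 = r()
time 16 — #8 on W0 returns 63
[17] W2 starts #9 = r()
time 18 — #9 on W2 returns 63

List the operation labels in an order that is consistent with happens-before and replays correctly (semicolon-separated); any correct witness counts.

1. #1 r() → 1, leaving value 1
2. #2 r() → 1, leaving value 1
3. #3 w(30), leaving value 30
4. #4 r() → 30, leaving value 30
5. #5 w(64), leaving value 64
6. #6 r() → 64, leaving value 64
7. #7 w(63), leaving value 63
8. #8 r() → 63, leaving value 63
9. #9 r() → 63, leaving value 63

#1; #2; #3; #4; #5; #6; #7; #8; #9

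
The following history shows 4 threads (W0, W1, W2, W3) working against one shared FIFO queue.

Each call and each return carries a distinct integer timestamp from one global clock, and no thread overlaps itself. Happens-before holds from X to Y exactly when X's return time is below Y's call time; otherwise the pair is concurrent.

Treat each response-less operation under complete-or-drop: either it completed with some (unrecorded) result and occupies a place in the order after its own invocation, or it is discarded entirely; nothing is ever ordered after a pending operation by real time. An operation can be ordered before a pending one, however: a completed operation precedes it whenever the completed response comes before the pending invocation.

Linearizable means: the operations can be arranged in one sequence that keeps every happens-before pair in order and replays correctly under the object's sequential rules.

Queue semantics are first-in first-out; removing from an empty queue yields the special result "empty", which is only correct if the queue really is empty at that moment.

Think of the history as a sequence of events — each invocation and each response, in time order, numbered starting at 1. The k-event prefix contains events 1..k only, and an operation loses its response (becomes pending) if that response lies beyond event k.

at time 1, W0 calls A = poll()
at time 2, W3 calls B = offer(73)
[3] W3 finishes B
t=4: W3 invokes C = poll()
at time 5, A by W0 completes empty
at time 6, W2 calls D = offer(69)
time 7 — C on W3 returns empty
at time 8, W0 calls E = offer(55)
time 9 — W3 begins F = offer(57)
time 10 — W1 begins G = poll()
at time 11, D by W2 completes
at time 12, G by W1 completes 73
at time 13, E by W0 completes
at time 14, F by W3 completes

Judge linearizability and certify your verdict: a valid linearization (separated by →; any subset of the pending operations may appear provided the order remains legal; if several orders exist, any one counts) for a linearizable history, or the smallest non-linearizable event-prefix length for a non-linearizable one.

already the first 7 events (up to C's response at time 7) admit no linearization; the first 6 still do
every one of the 3 real-time-consistent orders over 3 completed FIFO queue ops fails the sequential spec
no escape via the 1 pending operation (D): every completion choice fails
for example A, B, C (pending dropped) fails at step 3: C poll() → empty is not legal there
for example B, A, C (pending dropped) fails at step 2: A poll() → empty is not legal there

not linearizable — minimal violating prefix: 7 events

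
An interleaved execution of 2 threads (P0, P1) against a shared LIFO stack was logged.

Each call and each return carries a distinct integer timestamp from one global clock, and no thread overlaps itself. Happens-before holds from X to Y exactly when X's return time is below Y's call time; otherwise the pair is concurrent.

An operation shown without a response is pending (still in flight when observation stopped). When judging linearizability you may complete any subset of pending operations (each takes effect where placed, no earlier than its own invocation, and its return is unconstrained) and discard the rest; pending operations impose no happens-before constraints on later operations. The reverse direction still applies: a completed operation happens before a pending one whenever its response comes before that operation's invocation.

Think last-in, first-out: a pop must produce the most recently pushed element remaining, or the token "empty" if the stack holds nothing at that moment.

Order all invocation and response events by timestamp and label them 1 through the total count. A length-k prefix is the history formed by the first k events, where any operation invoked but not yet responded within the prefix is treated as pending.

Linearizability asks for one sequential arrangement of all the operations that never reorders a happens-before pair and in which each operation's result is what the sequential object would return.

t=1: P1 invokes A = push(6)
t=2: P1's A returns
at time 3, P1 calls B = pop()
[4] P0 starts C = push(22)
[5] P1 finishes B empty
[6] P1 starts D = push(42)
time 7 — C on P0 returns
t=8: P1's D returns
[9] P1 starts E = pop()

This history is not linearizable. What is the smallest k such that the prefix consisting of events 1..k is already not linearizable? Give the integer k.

5

one valid order for events 1..4 is A:
1. A push(6), leaving stack <6>
with event 5 included (B responding at time 5), all real-time-consistent orders fail
every completion of the 1 pending operation (C) was checked; none linearizes
for example A, B (pending dropped) fails at step 2: B pop() → empty is not legal there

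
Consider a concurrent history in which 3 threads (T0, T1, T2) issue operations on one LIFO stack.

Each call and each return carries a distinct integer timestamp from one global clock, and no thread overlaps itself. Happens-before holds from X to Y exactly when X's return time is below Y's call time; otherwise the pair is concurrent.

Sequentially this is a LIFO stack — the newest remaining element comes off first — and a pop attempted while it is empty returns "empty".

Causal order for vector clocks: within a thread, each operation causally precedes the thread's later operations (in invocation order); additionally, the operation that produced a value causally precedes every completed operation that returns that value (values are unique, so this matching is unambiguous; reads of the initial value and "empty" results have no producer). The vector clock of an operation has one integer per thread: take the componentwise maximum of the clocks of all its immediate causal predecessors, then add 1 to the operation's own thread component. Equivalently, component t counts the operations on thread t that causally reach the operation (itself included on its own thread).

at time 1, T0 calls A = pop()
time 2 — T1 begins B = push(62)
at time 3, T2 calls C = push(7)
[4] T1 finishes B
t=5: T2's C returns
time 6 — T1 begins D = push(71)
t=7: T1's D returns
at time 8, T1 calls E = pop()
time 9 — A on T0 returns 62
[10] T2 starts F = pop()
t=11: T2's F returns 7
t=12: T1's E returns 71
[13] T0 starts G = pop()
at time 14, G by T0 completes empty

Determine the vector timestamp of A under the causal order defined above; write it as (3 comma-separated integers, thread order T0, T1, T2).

C (invocation 3): nothing precedes it; T2's component alone gives (0, 0, 1)
B (invocation 2): nothing precedes it; T1's component alone gives (0, 1, 0)
from VC(C)=(0, 0, 1), F (invoked 10) maxes components and bumps T2 → (0, 0, 2)
from VC(B)=(0, 1, 0), D (invoked 6) maxes components and bumps T1 → (0, 2, 0)
from VC(B)=(0, 1, 0), A (invoked 1) maxes components and bumps T0 → (1, 1, 0)
from VC(D)=(0, 2, 0), E (invoked 8) maxes components and bumps T1 → (0, 3, 0)
from VC(A)=(1, 1, 0), G (invoked 13) maxes components and bumps T0 → (2, 1, 0)
target: VC(A) = (1, 1, 0)

(1, 1, 0)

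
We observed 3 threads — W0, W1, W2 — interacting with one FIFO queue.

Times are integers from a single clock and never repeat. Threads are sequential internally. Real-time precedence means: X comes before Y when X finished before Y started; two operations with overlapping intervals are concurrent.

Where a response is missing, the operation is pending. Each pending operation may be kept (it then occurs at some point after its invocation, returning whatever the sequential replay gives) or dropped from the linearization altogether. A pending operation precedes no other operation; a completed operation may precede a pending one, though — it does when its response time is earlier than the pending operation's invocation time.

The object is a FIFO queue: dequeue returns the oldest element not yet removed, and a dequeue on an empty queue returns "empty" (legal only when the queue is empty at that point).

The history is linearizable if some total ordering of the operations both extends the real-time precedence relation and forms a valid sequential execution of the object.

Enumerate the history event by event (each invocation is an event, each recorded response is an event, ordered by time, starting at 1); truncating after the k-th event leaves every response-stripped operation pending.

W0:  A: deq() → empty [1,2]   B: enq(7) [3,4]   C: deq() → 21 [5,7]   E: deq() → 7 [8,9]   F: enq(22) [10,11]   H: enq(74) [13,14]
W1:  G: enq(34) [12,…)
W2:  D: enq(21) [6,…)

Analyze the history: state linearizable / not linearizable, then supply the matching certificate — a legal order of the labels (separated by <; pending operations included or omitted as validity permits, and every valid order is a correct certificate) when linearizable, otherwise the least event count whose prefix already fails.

not linearizable — minimal violating prefix: 7 events

cut after 6 events: linearizable; cut after 7 events (C responds, time 7): not linearizable
one real-time candidate order over the 3 completed operations — the FIFO queue replay rejects it
completion choices over the 1 pending operation (D) were checked; none helps
take A, B, C (pending dropped): step 3 already fails, because C deq() → 21 cannot occur there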